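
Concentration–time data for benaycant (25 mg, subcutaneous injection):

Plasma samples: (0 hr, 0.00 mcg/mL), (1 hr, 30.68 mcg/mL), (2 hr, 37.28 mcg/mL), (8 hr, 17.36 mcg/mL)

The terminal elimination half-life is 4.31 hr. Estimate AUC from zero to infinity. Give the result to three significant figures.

Trapezoidal AUC_0→8:
  [0→1]: (0.00+30.68)/2 × 1 = 15.34
  [1→2]: (30.68+37.28)/2 × 1 = 33.98
  [2→8]: (37.28+17.36)/2 × 6 = 163.92
  Sum = 213.24 mcg/mL·hr
k_e = ln2 / t½ = 0.693147 / 4.31 = 0.1608 hr^-1
Extrapolated tail: C_last / k_e = 17.36 / 0.1608 = 107.960
AUC_0→∞ = 213.24 + 107.960 = 321.2 mcg/mL·hr

AUC = 321 mcg/mL·hr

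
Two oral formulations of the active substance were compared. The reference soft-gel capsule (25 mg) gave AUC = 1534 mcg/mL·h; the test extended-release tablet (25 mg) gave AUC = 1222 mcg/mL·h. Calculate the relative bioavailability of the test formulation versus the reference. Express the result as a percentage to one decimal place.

F_rel = 79.7%

F_rel = (AUC_test/D_test) / (AUC_ref/D_ref)
      = (1222/25) / (1534/25)
      = 48.88 / 61.36 = 0.7966 = 79.66%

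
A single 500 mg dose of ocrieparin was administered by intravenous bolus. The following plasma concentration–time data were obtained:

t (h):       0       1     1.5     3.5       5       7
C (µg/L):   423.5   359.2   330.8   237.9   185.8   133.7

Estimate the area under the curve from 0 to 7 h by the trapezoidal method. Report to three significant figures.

Trapezoidal AUC_0→7:
  [0→1]: (423.5+359.2)/2 × 1 = 391.35
  [1→1.5]: (359.2+330.8)/2 × 0.5 = 172.5
  [1.5→3.5]: (330.8+237.9)/2 × 2 = 568.7
  [3.5→5]: (237.9+185.8)/2 × 1.5 = 317.775
  [5→7]: (185.8+133.7)/2 × 2 = 319.5
  Sum = 1769.825 µg/L·h

AUC = 1770 µg/L·h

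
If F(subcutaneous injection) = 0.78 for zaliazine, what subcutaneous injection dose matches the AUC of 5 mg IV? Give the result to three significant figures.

For equal systemic exposure: F × D_ev = D_iv
D_ev = D_iv / F = 5 / 0.78 = 6.41026 mg

D_subcutaneous = 6.41 mg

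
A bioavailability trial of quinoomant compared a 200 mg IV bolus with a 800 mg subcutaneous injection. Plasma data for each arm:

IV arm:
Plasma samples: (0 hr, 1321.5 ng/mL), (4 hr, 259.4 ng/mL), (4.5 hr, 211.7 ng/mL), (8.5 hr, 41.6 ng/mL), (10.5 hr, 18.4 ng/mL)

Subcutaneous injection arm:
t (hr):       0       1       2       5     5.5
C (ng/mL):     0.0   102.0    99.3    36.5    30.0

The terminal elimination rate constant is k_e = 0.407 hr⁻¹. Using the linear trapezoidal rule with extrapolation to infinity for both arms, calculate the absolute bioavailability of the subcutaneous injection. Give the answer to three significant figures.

Trapezoidal AUC_0→10.5 (IV):
  [0→4]: (1321.5+259.4)/2 × 4 = 3161.8
  [4→4.5]: (259.4+211.7)/2 × 0.5 = 117.775
  [4.5→8.5]: (211.7+41.6)/2 × 4 = 506.6
  [8.5→10.5]: (41.6+18.4)/2 × 2 = 60.0
  Sum = 3846.175 ng/mL·hr
IV tail: 18.4/0.407 = 45.209; AUC_iv,0→∞ = 3846.175 + 45.209 = 3891.384 ng/mL·hr
Trapezoidal AUC_0→5.5 (subcutaneous injection):
  [0→1]: (0.0+102.0)/2 × 1 = 51.0
  [1→2]: (102.0+99.3)/2 × 1 = 100.65
  [2→5]: (99.3+36.5)/2 × 3 = 203.7
  [5→5.5]: (36.5+30.0)/2 × 0.5 = 16.625
  Sum = 371.975 ng/mL·hr
subcutaneous injection tail: 30.0/0.407 = 73.710; AUC_ev,0→∞ = 371.975 + 73.710 = 445.685 ng/mL·hr
F = (AUC_ev/D_ev)/(AUC_iv/D_iv) = (445.685/800)/(3891.384/200) = 0.55710625/19.45692 = 0.0286

F = 0.0286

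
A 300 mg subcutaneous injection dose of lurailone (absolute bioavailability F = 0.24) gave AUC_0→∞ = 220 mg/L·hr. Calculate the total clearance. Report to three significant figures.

CL = 0.327 L/hr

CL = F × Dose / AUC_0→∞
   = 0.24 × 300 / 220 = 0.327273 L/hr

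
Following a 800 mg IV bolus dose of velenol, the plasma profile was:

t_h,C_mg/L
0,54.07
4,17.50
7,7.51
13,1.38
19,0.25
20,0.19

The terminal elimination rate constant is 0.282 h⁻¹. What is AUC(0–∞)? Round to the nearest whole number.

Trapezoidal AUC_0→20:
  [0→4]: (54.07+17.50)/2 × 4 = 143.14
  [4→7]: (17.50+7.51)/2 × 3 = 37.515
  [7→13]: (7.51+1.38)/2 × 6 = 26.67
  [13→19]: (1.38+0.25)/2 × 6 = 4.89
  [19→20]: (0.25+0.19)/2 × 1 = 0.22
  Sum = 212.435 mg/L·h
Extrapolated tail: C_last / k_e = 0.19 / 0.282 = 0.674
AUC_0→∞ = 212.435 + 0.674 = 213.109 mg/L·h

AUC = 213 mg/L·h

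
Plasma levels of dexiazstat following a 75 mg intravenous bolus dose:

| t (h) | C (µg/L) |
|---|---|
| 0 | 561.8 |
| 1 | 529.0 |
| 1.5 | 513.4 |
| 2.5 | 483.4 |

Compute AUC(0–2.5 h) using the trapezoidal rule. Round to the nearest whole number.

AUC = 1304 µg/L·h

Trapezoidal AUC_0→2.5:
  [0→1]: (561.8+529.0)/2 × 1 = 545.4
  [1→1.5]: (529.0+513.4)/2 × 0.5 = 260.6
  [1.5→2.5]: (513.4+483.4)/2 × 1 = 498.4
  Sum = 1304.4 µg/L·h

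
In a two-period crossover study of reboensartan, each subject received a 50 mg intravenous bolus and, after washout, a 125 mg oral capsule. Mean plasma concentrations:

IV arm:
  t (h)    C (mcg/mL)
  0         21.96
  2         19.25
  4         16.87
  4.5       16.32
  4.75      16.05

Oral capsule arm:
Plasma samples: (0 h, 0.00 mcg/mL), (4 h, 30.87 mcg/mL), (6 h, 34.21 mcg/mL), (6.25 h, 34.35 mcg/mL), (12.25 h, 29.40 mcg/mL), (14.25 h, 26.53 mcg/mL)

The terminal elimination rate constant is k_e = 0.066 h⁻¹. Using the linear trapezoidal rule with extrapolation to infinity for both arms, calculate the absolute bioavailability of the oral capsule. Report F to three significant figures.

Trapezoidal AUC_0→4.75 (IV):
  [0→2]: (21.96+19.25)/2 × 2 = 41.21
  [2→4]: (19.25+16.87)/2 × 2 = 36.12
  [4→4.5]: (16.87+16.32)/2 × 0.5 = 8.2975
  [4.5→4.75]: (16.32+16.05)/2 × 0.25 = 4.04625
  Sum = 89.67375 mcg/mL·h
IV tail: 16.05/0.066 = 243.182; AUC_iv,0→∞ = 89.67375 + 243.182 = 332.85575 mcg/mL·h
Trapezoidal AUC_0→14.25 (oral capsule):
  [0→4]: (0.00+30.87)/2 × 4 = 61.74
  [4→6]: (30.87+34.21)/2 × 2 = 65.08
  [6→6.25]: (34.21+34.35)/2 × 0.25 = 8.57
  [6.25→12.25]: (34.35+29.40)/2 × 6 = 191.25
  [12.25→14.25]: (29.40+26.53)/2 × 2 = 55.93
  Sum = 382.57 mcg/mL·h
oral capsule tail: 26.53/0.066 = 401.970; AUC_ev,0→∞ = 382.57 + 401.970 = 784.54 mcg/mL·h
F = (AUC_ev/D_ev)/(AUC_iv/D_iv) = (784.54/125)/(332.85575/50) = 6.27632/6.657115 = 0.9428

F = 0.943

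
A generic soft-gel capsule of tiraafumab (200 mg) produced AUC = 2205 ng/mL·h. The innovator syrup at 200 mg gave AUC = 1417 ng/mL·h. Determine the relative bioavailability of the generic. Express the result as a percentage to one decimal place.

F_rel = 155.6%

F_rel = (AUC_test/D_test) / (AUC_ref/D_ref)
      = (2205/200) / (1417/200)
      = 11.025 / 7.085 = 1.5561 = 155.61%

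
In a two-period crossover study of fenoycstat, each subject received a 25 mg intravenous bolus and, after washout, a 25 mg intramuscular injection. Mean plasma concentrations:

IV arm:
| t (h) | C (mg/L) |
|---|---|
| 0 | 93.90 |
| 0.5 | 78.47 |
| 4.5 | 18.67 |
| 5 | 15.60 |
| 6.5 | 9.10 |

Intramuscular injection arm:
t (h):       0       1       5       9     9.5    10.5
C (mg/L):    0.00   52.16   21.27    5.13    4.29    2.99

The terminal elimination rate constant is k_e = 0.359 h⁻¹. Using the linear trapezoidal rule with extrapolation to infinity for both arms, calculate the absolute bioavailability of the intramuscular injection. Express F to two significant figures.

Trapezoidal AUC_0→6.5 (IV):
  [0→0.5]: (93.90+78.47)/2 × 0.5 = 43.0925
  [0.5→4.5]: (78.47+18.67)/2 × 4 = 194.28
  [4.5→5]: (18.67+15.60)/2 × 0.5 = 8.5675
  [5→6.5]: (15.60+9.10)/2 × 1.5 = 18.525
  Sum = 264.465 mg/L·h
IV tail: 9.10/0.359 = 25.348; AUC_iv,0→∞ = 264.465 + 25.348 = 289.813 mg/L·h
Trapezoidal AUC_0→10.5 (intramuscular injection):
  [0→1]: (0.00+52.16)/2 × 1 = 26.08
  [1→5]: (52.16+21.27)/2 × 4 = 146.86
  [5→9]: (21.27+5.13)/2 × 4 = 52.8
  [9→9.5]: (5.13+4.29)/2 × 0.5 = 2.355
  [9.5→10.5]: (4.29+2.99)/2 × 1 = 3.64
  Sum = 231.735 mg/L·h
intramuscular injection tail: 2.99/0.359 = 8.329; AUC_ev,0→∞ = 231.735 + 8.329 = 240.064 mg/L·h
F = (AUC_ev/D_ev)/(AUC_iv/D_iv) = (240.064/25)/(289.813/25) = 9.60256/11.59252 = 0.8283

F = 0.83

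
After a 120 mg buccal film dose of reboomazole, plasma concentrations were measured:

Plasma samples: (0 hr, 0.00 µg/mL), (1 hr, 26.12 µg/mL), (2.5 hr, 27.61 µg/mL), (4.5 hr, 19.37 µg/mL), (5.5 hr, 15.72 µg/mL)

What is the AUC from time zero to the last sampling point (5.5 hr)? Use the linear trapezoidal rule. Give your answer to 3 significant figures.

Trapezoidal AUC_0→5.5:
  [0→1]: (0.00+26.12)/2 × 1 = 13.06
  [1→2.5]: (26.12+27.61)/2 × 1.5 = 40.2975
  [2.5→4.5]: (27.61+19.37)/2 × 2 = 46.98
  [4.5→5.5]: (19.37+15.72)/2 × 1 = 17.545
  Sum = 117.8825 µg/mL·hr

AUC = 118 µg/mL·hr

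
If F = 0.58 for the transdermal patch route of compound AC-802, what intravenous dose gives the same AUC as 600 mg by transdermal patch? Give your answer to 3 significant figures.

Systemic exposure from an extravascular dose = F × D_ev, so the equivalent IV dose is F × D_ev.
D_iv = F × D_ev = 0.58 × 600 = 348 mg

D_iv = 348 mg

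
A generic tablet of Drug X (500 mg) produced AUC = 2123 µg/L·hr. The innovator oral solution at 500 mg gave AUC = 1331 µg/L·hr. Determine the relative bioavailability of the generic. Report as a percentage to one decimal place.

F_rel = 159.5%

F_rel = (AUC_test/D_test) / (AUC_ref/D_ref)
      = (2123/500) / (1331/500)
      = 4.246 / 2.662 = 1.5950 = 159.50%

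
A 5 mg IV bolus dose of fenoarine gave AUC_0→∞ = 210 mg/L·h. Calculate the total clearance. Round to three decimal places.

CL = 0.024 L/h

CL = Dose_iv / AUC_0→∞
   = 5 / 210 = 0.0238095 L/h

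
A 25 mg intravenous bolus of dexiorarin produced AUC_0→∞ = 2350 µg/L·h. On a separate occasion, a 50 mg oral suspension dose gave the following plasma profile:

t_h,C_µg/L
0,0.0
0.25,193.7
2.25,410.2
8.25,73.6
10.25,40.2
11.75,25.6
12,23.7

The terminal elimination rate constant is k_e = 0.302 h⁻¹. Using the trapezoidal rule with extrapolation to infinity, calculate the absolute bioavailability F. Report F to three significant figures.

F = 0.495

Trapezoidal AUC_0→12 (oral suspension):
  [0→0.25]: (0.0+193.7)/2 × 0.25 = 24.2125
  [0.25→2.25]: (193.7+410.2)/2 × 2 = 603.9
  [2.25→8.25]: (410.2+73.6)/2 × 6 = 1451.4
  [8.25→10.25]: (73.6+40.2)/2 × 2 = 113.8
  [10.25→11.75]: (40.2+25.6)/2 × 1.5 = 49.35
  [11.75→12]: (25.6+23.7)/2 × 0.25 = 6.1625
  Sum = 2248.825 µg/L·h
Tail: C_last/k_e = 23.7/0.302 = 78.477
AUC_0→∞ (oral suspension) = 2248.825 + 78.477 = 2327.302 µg/L·h
F = (AUC_ev/D_ev)/(AUC_iv/D_iv) = (2327.302/50)/(2350/25) = 46.54604/94 = 0.4952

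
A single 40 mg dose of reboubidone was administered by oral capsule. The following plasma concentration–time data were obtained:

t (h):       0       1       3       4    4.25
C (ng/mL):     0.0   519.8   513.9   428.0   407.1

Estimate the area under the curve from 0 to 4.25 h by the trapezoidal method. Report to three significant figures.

AUC = 1870 ng/mL·h

Trapezoidal AUC_0→4.25:
  [0→1]: (0.0+519.8)/2 × 1 = 259.9
  [1→3]: (519.8+513.9)/2 × 2 = 1033.7
  [3→4]: (513.9+428.0)/2 × 1 = 470.95
  [4→4.25]: (428.0+407.1)/2 × 0.25 = 104.3875
  Sum = 1868.9375 ng/mL·h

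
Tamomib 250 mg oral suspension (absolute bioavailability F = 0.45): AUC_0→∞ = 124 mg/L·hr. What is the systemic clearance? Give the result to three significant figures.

CL = 0.907 L/hr

CL = F × Dose / AUC_0→∞
   = 0.45 × 250 / 124 = 0.907258 L/hr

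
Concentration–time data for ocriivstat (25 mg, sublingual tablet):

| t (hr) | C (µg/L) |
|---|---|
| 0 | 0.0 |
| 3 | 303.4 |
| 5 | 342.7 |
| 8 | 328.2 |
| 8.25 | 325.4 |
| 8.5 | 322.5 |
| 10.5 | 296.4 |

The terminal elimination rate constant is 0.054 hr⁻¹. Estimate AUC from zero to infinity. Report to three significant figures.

AUC = 8380 µg/L·hr

Trapezoidal AUC_0→10.5:
  [0→3]: (0.0+303.4)/2 × 3 = 455.1
  [3→5]: (303.4+342.7)/2 × 2 = 646.1
  [5→8]: (342.7+328.2)/2 × 3 = 1006.35
  [8→8.25]: (328.2+325.4)/2 × 0.25 = 81.7
  [8.25→8.5]: (325.4+322.5)/2 × 0.25 = 80.9875
  [8.5→10.5]: (322.5+296.4)/2 × 2 = 618.9
  Sum = 2889.1375 µg/L·hr
Extrapolated tail: C_last / k_e = 296.4 / 0.054 = 5488.889
AUC_0→∞ = 2889.1375 + 5488.889 = 8378.0265 µg/L·hr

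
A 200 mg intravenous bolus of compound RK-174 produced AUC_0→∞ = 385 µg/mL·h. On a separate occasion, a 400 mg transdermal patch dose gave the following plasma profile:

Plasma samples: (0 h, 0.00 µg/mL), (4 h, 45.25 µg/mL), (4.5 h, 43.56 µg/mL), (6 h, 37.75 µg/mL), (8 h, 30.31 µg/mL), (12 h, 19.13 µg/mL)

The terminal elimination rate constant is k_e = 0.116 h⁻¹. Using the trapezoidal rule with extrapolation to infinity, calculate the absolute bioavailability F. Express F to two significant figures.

Trapezoidal AUC_0→12 (transdermal patch):
  [0→4]: (0.00+45.25)/2 × 4 = 90.5
  [4→4.5]: (45.25+43.56)/2 × 0.5 = 22.2025
  [4.5→6]: (43.56+37.75)/2 × 1.5 = 60.9825
  [6→8]: (37.75+30.31)/2 × 2 = 68.06
  [8→12]: (30.31+19.13)/2 × 4 = 98.88
  Sum = 340.625 µg/mL·h
Tail: C_last/k_e = 19.13/0.116 = 164.914
AUC_0→∞ (transdermal patch) = 340.625 + 164.914 = 505.539 µg/mL·h
F = (AUC_ev/D_ev)/(AUC_iv/D_iv) = (505.539/400)/(385/200) = 1.2638475/1.925 = 0.6565

F = 0.66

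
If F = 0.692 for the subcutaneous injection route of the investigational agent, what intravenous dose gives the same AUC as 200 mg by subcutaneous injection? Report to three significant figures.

Systemic exposure from an extravascular dose = F × D_ev, so the equivalent IV dose is F × D_ev.
D_iv = F × D_ev = 0.692 × 200 = 138.4 mg

D_iv = 138 mg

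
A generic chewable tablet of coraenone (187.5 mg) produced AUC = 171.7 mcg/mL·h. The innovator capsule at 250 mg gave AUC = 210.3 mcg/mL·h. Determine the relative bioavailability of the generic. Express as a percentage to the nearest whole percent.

F_rel = (AUC_test/D_test) / (AUC_ref/D_ref)
      = (171.7/187.5) / (210.3/250)
      = 0.915733 / 0.8412 = 1.0886 = 108.86%

F_rel = 109%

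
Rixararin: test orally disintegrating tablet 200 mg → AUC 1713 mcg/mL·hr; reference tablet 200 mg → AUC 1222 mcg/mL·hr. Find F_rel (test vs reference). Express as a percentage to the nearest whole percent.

F_rel = (AUC_test/D_test) / (AUC_ref/D_ref)
      = (1713/200) / (1222/200)
      = 8.565 / 6.11 = 1.4018 = 140.18%

F_rel = 140%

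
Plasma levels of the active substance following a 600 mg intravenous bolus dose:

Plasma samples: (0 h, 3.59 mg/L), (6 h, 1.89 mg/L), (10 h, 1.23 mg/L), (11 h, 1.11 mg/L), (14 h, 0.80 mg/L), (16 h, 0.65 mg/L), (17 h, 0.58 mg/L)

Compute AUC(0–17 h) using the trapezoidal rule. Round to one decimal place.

Trapezoidal AUC_0→17:
  [0→6]: (3.59+1.89)/2 × 6 = 16.44
  [6→10]: (1.89+1.23)/2 × 4 = 6.24
  [10→11]: (1.23+1.11)/2 × 1 = 1.17
  [11→14]: (1.11+0.80)/2 × 3 = 2.865
  [14→16]: (0.80+0.65)/2 × 2 = 1.45
  [16→17]: (0.65+0.58)/2 × 1 = 0.615
  Sum = 28.78 mg/L·h

AUC = 28.8 mg/L·h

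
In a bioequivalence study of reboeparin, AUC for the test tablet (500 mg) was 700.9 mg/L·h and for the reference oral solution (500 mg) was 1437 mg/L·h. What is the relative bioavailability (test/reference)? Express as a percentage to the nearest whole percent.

F_rel = 49%

F_rel = (AUC_test/D_test) / (AUC_ref/D_ref)
      = (700.9/500) / (1437/500)
      = 1.4018 / 2.874 = 0.4878 = 48.78%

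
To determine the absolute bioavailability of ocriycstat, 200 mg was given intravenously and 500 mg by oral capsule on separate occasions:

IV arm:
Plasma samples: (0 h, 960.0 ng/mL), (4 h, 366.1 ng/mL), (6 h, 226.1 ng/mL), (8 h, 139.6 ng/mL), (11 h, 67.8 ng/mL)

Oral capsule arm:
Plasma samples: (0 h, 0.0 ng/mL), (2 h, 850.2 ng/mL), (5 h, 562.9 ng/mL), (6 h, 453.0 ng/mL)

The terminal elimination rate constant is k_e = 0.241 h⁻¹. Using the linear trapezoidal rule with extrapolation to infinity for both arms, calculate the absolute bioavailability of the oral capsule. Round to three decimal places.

Trapezoidal AUC_0→11 (IV):
  [0→4]: (960.0+366.1)/2 × 4 = 2652.2
  [4→6]: (366.1+226.1)/2 × 2 = 592.2
  [6→8]: (226.1+139.6)/2 × 2 = 365.7
  [8→11]: (139.6+67.8)/2 × 3 = 311.1
  Sum = 3921.2 ng/mL·h
IV tail: 67.8/0.241 = 281.328; AUC_iv,0→∞ = 3921.2 + 281.328 = 4202.528 ng/mL·h
Trapezoidal AUC_0→6 (oral capsule):
  [0→2]: (0.0+850.2)/2 × 2 = 850.2
  [2→5]: (850.2+562.9)/2 × 3 = 2119.65
  [5→6]: (562.9+453.0)/2 × 1 = 507.95
  Sum = 3477.8 ng/mL·h
oral capsule tail: 453.0/0.241 = 1879.668; AUC_ev,0→∞ = 3477.8 + 1879.668 = 5357.468 ng/mL·h
F = (AUC_ev/D_ev)/(AUC_iv/D_iv) = (5357.468/500)/(4202.528/200) = 10.714936/21.01264 = 0.5099

F = 0.510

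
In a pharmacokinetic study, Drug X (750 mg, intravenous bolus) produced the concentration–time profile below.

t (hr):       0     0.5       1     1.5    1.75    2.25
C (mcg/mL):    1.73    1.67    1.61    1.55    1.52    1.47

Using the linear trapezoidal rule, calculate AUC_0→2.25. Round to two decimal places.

Trapezoidal AUC_0→2.25:
  [0→0.5]: (1.73+1.67)/2 × 0.5 = 0.85
  [0.5→1]: (1.67+1.61)/2 × 0.5 = 0.82
  [1→1.5]: (1.61+1.55)/2 × 0.5 = 0.79
  [1.5→1.75]: (1.55+1.52)/2 × 0.25 = 0.38375
  [1.75→2.25]: (1.52+1.47)/2 × 0.5 = 0.7475
  Sum = 3.59125 mcg/mL·hr

AUC = 3.59 mcg/mL·hr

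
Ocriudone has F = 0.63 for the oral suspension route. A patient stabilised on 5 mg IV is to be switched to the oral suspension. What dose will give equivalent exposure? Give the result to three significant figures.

For equal systemic exposure: F × D_ev = D_iv
D_ev = D_iv / F = 5 / 0.63 = 7.93651 mg

D_oral = 7.94 mg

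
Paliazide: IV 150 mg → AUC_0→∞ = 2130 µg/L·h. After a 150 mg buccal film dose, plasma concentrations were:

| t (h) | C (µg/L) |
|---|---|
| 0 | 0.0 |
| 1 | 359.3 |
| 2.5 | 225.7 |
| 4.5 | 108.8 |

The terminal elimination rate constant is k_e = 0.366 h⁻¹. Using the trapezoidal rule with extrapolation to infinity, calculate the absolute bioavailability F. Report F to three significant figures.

Trapezoidal AUC_0→4.5 (buccal film):
  [0→1]: (0.0+359.3)/2 × 1 = 179.65
  [1→2.5]: (359.3+225.7)/2 × 1.5 = 438.75
  [2.5→4.5]: (225.7+108.8)/2 × 2 = 334.5
  Sum = 952.9 µg/L·h
Tail: C_last/k_e = 108.8/0.366 = 297.268
AUC_0→∞ (buccal film) = 952.9 + 297.268 = 1250.168 µg/L·h
F = (AUC_ev/D_ev)/(AUC_iv/D_iv) = (1250.168/150)/(2130/150) = 8.33445/14.2 = 0.5869

F = 0.587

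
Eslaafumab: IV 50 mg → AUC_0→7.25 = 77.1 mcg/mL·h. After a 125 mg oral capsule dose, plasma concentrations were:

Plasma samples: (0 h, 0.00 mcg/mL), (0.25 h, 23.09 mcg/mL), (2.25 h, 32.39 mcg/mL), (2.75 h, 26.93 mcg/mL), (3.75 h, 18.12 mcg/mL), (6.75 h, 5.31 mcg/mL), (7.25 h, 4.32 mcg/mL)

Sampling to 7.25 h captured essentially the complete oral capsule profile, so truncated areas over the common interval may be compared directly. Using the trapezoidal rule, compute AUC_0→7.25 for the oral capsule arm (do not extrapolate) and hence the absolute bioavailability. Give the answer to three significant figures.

F = 0.691

Trapezoidal AUC_0→7.25 (oral capsule):
  [0→0.25]: (0.00+23.09)/2 × 0.25 = 2.88625
  [0.25→2.25]: (23.09+32.39)/2 × 2 = 55.48
  [2.25→2.75]: (32.39+26.93)/2 × 0.5 = 14.83
  [2.75→3.75]: (26.93+18.12)/2 × 1 = 22.525
  [3.75→6.75]: (18.12+5.31)/2 × 3 = 35.145
  [6.75→7.25]: (5.31+4.32)/2 × 0.5 = 2.4075
  Sum = 133.27375 mcg/mL·h
F = (AUC_ev/D_ev)/(AUC_iv/D_iv) = (133.27375/125)/(77.1/50) = 1.06619/1.542 = 0.6914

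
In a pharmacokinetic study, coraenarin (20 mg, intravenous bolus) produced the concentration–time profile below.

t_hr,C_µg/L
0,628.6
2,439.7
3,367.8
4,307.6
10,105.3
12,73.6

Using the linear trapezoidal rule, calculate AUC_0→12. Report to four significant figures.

Trapezoidal AUC_0→12:
  [0→2]: (628.6+439.7)/2 × 2 = 1068.3
  [2→3]: (439.7+367.8)/2 × 1 = 403.75
  [3→4]: (367.8+307.6)/2 × 1 = 337.7
  [4→10]: (307.6+105.3)/2 × 6 = 1238.7
  [10→12]: (105.3+73.6)/2 × 2 = 178.9
  Sum = 3227.35 µg/L·hr

AUC = 3227 µg/L·hr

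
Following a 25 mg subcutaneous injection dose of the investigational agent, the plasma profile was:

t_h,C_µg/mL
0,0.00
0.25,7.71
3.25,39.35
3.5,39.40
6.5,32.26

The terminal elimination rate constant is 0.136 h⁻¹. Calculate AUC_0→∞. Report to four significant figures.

Trapezoidal AUC_0→6.5:
  [0→0.25]: (0.00+7.71)/2 × 0.25 = 0.96375
  [0.25→3.25]: (7.71+39.35)/2 × 3 = 70.59
  [3.25→3.5]: (39.35+39.40)/2 × 0.25 = 9.84375
  [3.5→6.5]: (39.40+32.26)/2 × 3 = 107.49
  Sum = 188.8875 µg/mL·h
Extrapolated tail: C_last / k_e = 32.26 / 0.136 = 237.206
AUC_0→∞ = 188.8875 + 237.206 = 426.0935 µg/mL·h

AUC = 426.1 µg/mL·h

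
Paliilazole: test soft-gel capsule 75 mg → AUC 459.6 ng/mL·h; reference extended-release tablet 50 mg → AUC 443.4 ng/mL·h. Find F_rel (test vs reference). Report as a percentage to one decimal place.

F_rel = 69.1%

F_rel = (AUC_test/D_test) / (AUC_ref/D_ref)
      = (459.6/75) / (443.4/50)
      = 6.128 / 8.868 = 0.6910 = 69.10%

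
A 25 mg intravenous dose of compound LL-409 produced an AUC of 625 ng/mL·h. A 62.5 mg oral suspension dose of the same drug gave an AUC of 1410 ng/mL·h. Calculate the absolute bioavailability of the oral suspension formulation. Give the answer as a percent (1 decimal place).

F = (AUC_ev / D_ev) / (AUC_iv / D_iv)
  = (1410/62.5) / (625/25)
  = 22.56 / 25 = 0.9024
  = 90.24%

F = 90.2%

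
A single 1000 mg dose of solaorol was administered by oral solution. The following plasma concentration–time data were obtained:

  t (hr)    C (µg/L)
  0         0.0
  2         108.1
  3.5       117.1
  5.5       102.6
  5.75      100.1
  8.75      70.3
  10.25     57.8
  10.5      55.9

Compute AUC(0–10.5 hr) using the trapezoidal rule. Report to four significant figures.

AUC = 887.9 µg/L·hr

Trapezoidal AUC_0→10.5:
  [0→2]: (0.0+108.1)/2 × 2 = 108.1
  [2→3.5]: (108.1+117.1)/2 × 1.5 = 168.9
  [3.5→5.5]: (117.1+102.6)/2 × 2 = 219.7
  [5.5→5.75]: (102.6+100.1)/2 × 0.25 = 25.3375
  [5.75→8.75]: (100.1+70.3)/2 × 3 = 255.6
  [8.75→10.25]: (70.3+57.8)/2 × 1.5 = 96.075
  [10.25→10.5]: (57.8+55.9)/2 × 0.25 = 14.2125
  Sum = 887.925 µg/L·hr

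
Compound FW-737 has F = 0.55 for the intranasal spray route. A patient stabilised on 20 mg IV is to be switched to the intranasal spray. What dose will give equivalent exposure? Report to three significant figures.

D_intranasal = 36.4 mg

For equal systemic exposure: F × D_ev = D_iv
D_ev = D_iv / F = 20 / 0.55 = 36.3636 mg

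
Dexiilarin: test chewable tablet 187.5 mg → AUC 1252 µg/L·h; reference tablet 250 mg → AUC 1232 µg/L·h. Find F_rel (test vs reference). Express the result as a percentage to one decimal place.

F_rel = (AUC_test/D_test) / (AUC_ref/D_ref)
      = (1252/187.5) / (1232/250)
      = 6.67733 / 4.928 = 1.3550 = 135.50%

F_rel = 135.5%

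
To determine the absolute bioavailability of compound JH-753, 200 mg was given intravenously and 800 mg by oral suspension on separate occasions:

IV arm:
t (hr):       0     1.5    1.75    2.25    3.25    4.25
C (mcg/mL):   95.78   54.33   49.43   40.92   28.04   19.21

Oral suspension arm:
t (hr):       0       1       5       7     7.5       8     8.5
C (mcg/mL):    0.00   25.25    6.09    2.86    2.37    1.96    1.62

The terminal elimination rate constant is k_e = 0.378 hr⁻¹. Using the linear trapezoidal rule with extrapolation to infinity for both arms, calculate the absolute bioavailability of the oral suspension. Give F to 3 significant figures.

Trapezoidal AUC_0→4.25 (IV):
  [0→1.5]: (95.78+54.33)/2 × 1.5 = 112.5825
  [1.5→1.75]: (54.33+49.43)/2 × 0.25 = 12.97
  [1.75→2.25]: (49.43+40.92)/2 × 0.5 = 22.5875
  [2.25→3.25]: (40.92+28.04)/2 × 1 = 34.48
  [3.25→4.25]: (28.04+19.21)/2 × 1 = 23.625
  Sum = 206.245 mcg/mL·hr
IV tail: 19.21/0.378 = 50.820; AUC_iv,0→∞ = 206.245 + 50.820 = 257.065 mcg/mL·hr
Trapezoidal AUC_0→8.5 (oral suspension):
  [0→1]: (0.00+25.25)/2 × 1 = 12.625
  [1→5]: (25.25+6.09)/2 × 4 = 62.68
  [5→7]: (6.09+2.86)/2 × 2 = 8.95
  [7→7.5]: (2.86+2.37)/2 × 0.5 = 1.3075
  [7.5→8]: (2.37+1.96)/2 × 0.5 = 1.0825
  [8→8.5]: (1.96+1.62)/2 × 0.5 = 0.895
  Sum = 87.54 mcg/mL·hr
oral suspension tail: 1.62/0.378 = 4.286; AUC_ev,0→∞ = 87.54 + 4.286 = 91.826 mcg/mL·hr
F = (AUC_ev/D_ev)/(AUC_iv/D_iv) = (91.826/800)/(257.065/200) = 0.1147825/1.285325 = 0.0893

F = 0.0893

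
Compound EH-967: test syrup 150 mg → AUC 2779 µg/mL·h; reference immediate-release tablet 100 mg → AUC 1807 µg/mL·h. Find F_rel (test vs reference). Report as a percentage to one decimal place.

F_rel = 102.5%

F_rel = (AUC_test/D_test) / (AUC_ref/D_ref)
      = (2779/150) / (1807/100)
      = 18.5267 / 18.07 = 1.0253 = 102.53%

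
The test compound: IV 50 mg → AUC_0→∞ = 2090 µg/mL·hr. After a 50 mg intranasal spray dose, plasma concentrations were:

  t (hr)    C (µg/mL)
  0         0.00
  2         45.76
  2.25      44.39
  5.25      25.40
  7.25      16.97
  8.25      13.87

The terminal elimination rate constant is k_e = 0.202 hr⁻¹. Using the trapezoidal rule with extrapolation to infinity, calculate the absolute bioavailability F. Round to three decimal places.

Trapezoidal AUC_0→8.25 (intranasal spray):
  [0→2]: (0.00+45.76)/2 × 2 = 45.76
  [2→2.25]: (45.76+44.39)/2 × 0.25 = 11.26875
  [2.25→5.25]: (44.39+25.40)/2 × 3 = 104.685
  [5.25→7.25]: (25.40+16.97)/2 × 2 = 42.37
  [7.25→8.25]: (16.97+13.87)/2 × 1 = 15.42
  Sum = 219.50375 µg/mL·hr
Tail: C_last/k_e = 13.87/0.202 = 68.663
AUC_0→∞ (intranasal spray) = 219.50375 + 68.663 = 288.16675 µg/mL·hr
F = (AUC_ev/D_ev)/(AUC_iv/D_iv) = (288.16675/50)/(2090/50) = 5.763335/41.8 = 0.1379

F = 0.138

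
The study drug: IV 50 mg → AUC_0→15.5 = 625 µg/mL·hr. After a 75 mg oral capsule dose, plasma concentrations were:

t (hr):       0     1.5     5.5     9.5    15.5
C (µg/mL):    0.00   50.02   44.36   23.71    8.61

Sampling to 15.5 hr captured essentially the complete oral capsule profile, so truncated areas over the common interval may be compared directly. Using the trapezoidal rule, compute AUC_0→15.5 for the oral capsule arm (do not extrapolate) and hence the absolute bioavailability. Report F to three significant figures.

F = 0.490

Trapezoidal AUC_0→15.5 (oral capsule):
  [0→1.5]: (0.00+50.02)/2 × 1.5 = 37.515
  [1.5→5.5]: (50.02+44.36)/2 × 4 = 188.76
  [5.5→9.5]: (44.36+23.71)/2 × 4 = 136.14
  [9.5→15.5]: (23.71+8.61)/2 × 6 = 96.96
  Sum = 459.375 µg/mL·hr
F = (AUC_ev/D_ev)/(AUC_iv/D_iv) = (459.375/75)/(625/50) = 6.125/12.5 = 0.4900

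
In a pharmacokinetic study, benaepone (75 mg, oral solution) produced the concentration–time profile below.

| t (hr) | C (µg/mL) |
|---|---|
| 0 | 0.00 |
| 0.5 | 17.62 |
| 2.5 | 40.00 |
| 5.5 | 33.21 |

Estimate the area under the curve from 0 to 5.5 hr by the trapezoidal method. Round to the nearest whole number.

Trapezoidal AUC_0→5.5:
  [0→0.5]: (0.00+17.62)/2 × 0.5 = 4.405
  [0.5→2.5]: (17.62+40.00)/2 × 2 = 57.62
  [2.5→5.5]: (40.00+33.21)/2 × 3 = 109.815
  Sum = 171.84 µg/mL·hr

AUC = 172 µg/mL·hr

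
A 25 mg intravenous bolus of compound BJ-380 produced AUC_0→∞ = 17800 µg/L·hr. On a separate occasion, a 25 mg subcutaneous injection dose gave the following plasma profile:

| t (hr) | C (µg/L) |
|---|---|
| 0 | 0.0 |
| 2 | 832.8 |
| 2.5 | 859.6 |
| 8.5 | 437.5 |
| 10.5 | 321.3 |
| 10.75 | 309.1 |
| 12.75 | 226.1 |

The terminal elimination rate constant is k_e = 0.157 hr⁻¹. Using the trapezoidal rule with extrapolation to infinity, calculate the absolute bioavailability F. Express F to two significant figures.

F = 0.45

Trapezoidal AUC_0→12.75 (subcutaneous injection):
  [0→2]: (0.0+832.8)/2 × 2 = 832.8
  [2→2.5]: (832.8+859.6)/2 × 0.5 = 423.1
  [2.5→8.5]: (859.6+437.5)/2 × 6 = 3891.3
  [8.5→10.5]: (437.5+321.3)/2 × 2 = 758.8
  [10.5→10.75]: (321.3+309.1)/2 × 0.25 = 78.8
  [10.75→12.75]: (309.1+226.1)/2 × 2 = 535.2
  Sum = 6520.0 µg/L·hr
Tail: C_last/k_e = 226.1/0.157 = 1440.127
AUC_0→∞ (subcutaneous injection) = 6520.0 + 1440.127 = 7960.127 µg/L·hr
F = (AUC_ev/D_ev)/(AUC_iv/D_iv) = (7960.127/25)/(17800/25) = 318.40508/712 = 0.4472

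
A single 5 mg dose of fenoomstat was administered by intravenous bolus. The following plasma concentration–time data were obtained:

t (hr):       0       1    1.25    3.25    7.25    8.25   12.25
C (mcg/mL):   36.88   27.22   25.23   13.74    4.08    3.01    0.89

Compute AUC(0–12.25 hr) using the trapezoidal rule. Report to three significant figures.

Trapezoidal AUC_0→12.25:
  [0→1]: (36.88+27.22)/2 × 1 = 32.05
  [1→1.25]: (27.22+25.23)/2 × 0.25 = 6.55625
  [1.25→3.25]: (25.23+13.74)/2 × 2 = 38.97
  [3.25→7.25]: (13.74+4.08)/2 × 4 = 35.64
  [7.25→8.25]: (4.08+3.01)/2 × 1 = 3.545
  [8.25→12.25]: (3.01+0.89)/2 × 4 = 7.8
  Sum = 124.56125 mcg/mL·hr

AUC = 125 mcg/mL·hr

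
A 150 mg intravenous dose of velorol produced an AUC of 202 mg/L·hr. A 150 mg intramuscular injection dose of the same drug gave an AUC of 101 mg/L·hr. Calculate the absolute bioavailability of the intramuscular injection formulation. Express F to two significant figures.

F = (AUC_ev / D_ev) / (AUC_iv / D_iv)
  = (101/150) / (202/150)
  = 0.673333 / 1.34667 = 0.5000

F = 0.50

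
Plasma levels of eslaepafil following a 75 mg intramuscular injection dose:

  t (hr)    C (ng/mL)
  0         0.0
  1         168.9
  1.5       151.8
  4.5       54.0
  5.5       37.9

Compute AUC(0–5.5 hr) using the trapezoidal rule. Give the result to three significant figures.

Trapezoidal AUC_0→5.5:
  [0→1]: (0.0+168.9)/2 × 1 = 84.45
  [1→1.5]: (168.9+151.8)/2 × 0.5 = 80.175
  [1.5→4.5]: (151.8+54.0)/2 × 3 = 308.7
  [4.5→5.5]: (54.0+37.9)/2 × 1 = 45.95
  Sum = 519.275 ng/mL·hr

AUC = 519 ng/mL·hr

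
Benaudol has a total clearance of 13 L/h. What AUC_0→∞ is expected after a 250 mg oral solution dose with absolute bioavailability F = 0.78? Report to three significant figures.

AUC_0→∞ = F × Dose / CL
        = 0.78 × 250 / 13 = 15 mg/L·h

AUC = 15.0 mg/L·h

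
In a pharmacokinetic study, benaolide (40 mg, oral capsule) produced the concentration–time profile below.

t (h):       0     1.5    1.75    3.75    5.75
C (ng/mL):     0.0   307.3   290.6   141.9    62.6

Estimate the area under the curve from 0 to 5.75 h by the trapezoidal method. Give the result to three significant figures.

Trapezoidal AUC_0→5.75:
  [0→1.5]: (0.0+307.3)/2 × 1.5 = 230.475
  [1.5→1.75]: (307.3+290.6)/2 × 0.25 = 74.7375
  [1.75→3.75]: (290.6+141.9)/2 × 2 = 432.5
  [3.75→5.75]: (141.9+62.6)/2 × 2 = 204.5
  Sum = 942.2125 ng/mL·h

AUC = 942 ng/mL·h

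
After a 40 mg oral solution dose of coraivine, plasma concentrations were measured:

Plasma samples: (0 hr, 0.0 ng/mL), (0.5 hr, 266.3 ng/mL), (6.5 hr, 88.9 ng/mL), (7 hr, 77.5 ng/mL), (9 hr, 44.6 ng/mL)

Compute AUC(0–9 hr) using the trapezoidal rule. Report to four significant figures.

Trapezoidal AUC_0→9:
  [0→0.5]: (0.0+266.3)/2 × 0.5 = 66.575
  [0.5→6.5]: (266.3+88.9)/2 × 6 = 1065.6
  [6.5→7]: (88.9+77.5)/2 × 0.5 = 41.6
  [7→9]: (77.5+44.6)/2 × 2 = 122.1
  Sum = 1295.875 ng/mL·hr

AUC = 1296 ng/mL·hr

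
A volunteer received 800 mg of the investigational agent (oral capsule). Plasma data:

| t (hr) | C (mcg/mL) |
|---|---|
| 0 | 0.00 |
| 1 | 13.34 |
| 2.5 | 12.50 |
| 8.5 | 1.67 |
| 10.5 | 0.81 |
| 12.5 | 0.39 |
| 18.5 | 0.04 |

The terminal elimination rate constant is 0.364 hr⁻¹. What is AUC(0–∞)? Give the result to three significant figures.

Trapezoidal AUC_0→18.5:
  [0→1]: (0.00+13.34)/2 × 1 = 6.67
  [1→2.5]: (13.34+12.50)/2 × 1.5 = 19.38
  [2.5→8.5]: (12.50+1.67)/2 × 6 = 42.51
  [8.5→10.5]: (1.67+0.81)/2 × 2 = 2.48
  [10.5→12.5]: (0.81+0.39)/2 × 2 = 1.2
  [12.5→18.5]: (0.39+0.04)/2 × 6 = 1.29
  Sum = 73.53 mcg/mL·hr
Extrapolated tail: C_last / k_e = 0.04 / 0.364 = 0.110
AUC_0→∞ = 73.53 + 0.110 = 73.64 mcg/mL·hr

AUC = 73.6 mcg/mL·hr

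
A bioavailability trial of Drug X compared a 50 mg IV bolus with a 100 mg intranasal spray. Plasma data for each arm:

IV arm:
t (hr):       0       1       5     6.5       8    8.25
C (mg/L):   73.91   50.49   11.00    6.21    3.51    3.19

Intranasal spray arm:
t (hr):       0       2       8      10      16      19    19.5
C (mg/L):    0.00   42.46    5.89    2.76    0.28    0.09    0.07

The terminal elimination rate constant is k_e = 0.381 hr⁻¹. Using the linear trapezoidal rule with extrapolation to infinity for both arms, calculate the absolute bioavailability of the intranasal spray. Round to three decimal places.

F = 0.480

Trapezoidal AUC_0→8.25 (IV):
  [0→1]: (73.91+50.49)/2 × 1 = 62.2
  [1→5]: (50.49+11.00)/2 × 4 = 122.98
  [5→6.5]: (11.00+6.21)/2 × 1.5 = 12.9075
  [6.5→8]: (6.21+3.51)/2 × 1.5 = 7.29
  [8→8.25]: (3.51+3.19)/2 × 0.25 = 0.8375
  Sum = 206.215 mg/L·hr
IV tail: 3.19/0.381 = 8.373; AUC_iv,0→∞ = 206.215 + 8.373 = 214.588 mg/L·hr
Trapezoidal AUC_0→19.5 (intranasal spray):
  [0→2]: (0.00+42.46)/2 × 2 = 42.46
  [2→8]: (42.46+5.89)/2 × 6 = 145.05
  [8→10]: (5.89+2.76)/2 × 2 = 8.65
  [10→16]: (2.76+0.28)/2 × 6 = 9.12
  [16→19]: (0.28+0.09)/2 × 3 = 0.555
  [19→19.5]: (0.09+0.07)/2 × 0.5 = 0.04
  Sum = 205.875 mg/L·hr
intranasal spray tail: 0.07/0.381 = 0.184; AUC_ev,0→∞ = 205.875 + 0.184 = 206.059 mg/L·hr
F = (AUC_ev/D_ev)/(AUC_iv/D_iv) = (206.059/100)/(214.588/50) = 2.06059/4.29176 = 0.4801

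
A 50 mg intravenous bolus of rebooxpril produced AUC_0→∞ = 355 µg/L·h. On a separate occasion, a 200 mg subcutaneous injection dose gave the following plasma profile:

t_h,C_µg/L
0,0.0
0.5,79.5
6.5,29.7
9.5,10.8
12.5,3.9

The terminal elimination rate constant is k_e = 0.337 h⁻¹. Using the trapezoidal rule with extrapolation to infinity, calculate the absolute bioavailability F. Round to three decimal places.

Trapezoidal AUC_0→12.5 (subcutaneous injection):
  [0→0.5]: (0.0+79.5)/2 × 0.5 = 19.875
  [0.5→6.5]: (79.5+29.7)/2 × 6 = 327.6
  [6.5→9.5]: (29.7+10.8)/2 × 3 = 60.75
  [9.5→12.5]: (10.8+3.9)/2 × 3 = 22.05
  Sum = 430.275 µg/L·h
Tail: C_last/k_e = 3.9/0.337 = 11.573
AUC_0→∞ (subcutaneous injection) = 430.275 + 11.573 = 441.848 µg/L·h
F = (AUC_ev/D_ev)/(AUC_iv/D_iv) = (441.848/200)/(355/50) = 2.20924/7.1 = 0.3112

F = 0.311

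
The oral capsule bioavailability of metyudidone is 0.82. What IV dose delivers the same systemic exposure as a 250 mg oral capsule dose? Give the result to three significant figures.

Systemic exposure from an extravascular dose = F × D_ev, so the equivalent IV dose is F × D_ev.
D_iv = F × D_ev = 0.82 × 250 = 205 mg

D_iv = 205 mg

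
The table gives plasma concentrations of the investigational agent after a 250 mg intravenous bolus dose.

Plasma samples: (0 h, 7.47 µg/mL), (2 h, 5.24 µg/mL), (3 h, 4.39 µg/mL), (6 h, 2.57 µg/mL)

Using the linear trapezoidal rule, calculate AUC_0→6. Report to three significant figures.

Trapezoidal AUC_0→6:
  [0→2]: (7.47+5.24)/2 × 2 = 12.71
  [2→3]: (5.24+4.39)/2 × 1 = 4.815
  [3→6]: (4.39+2.57)/2 × 3 = 10.44
  Sum = 27.965 µg/mL·h

AUC = 28.0 µg/mL·h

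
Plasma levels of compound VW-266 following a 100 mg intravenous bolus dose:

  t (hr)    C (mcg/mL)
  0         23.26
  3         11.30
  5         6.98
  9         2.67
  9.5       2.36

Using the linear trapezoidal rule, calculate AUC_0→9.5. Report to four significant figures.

AUC = 90.68 mcg/mL·hr

Trapezoidal AUC_0→9.5:
  [0→3]: (23.26+11.30)/2 × 3 = 51.84
  [3→5]: (11.30+6.98)/2 × 2 = 18.28
  [5→9]: (6.98+2.67)/2 × 4 = 19.3
  [9→9.5]: (2.67+2.36)/2 × 0.5 = 1.2575
  Sum = 90.6775 mcg/mL·hr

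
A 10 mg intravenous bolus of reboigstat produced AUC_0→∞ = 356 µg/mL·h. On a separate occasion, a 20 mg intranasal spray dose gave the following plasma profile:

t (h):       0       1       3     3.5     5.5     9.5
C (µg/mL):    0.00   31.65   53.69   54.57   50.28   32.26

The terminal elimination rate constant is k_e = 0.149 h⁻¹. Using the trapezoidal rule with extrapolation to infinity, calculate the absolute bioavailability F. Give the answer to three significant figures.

F = 0.863

Trapezoidal AUC_0→9.5 (intranasal spray):
  [0→1]: (0.00+31.65)/2 × 1 = 15.825
  [1→3]: (31.65+53.69)/2 × 2 = 85.34
  [3→3.5]: (53.69+54.57)/2 × 0.5 = 27.065
  [3.5→5.5]: (54.57+50.28)/2 × 2 = 104.85
  [5.5→9.5]: (50.28+32.26)/2 × 4 = 165.08
  Sum = 398.16 µg/mL·h
Tail: C_last/k_e = 32.26/0.149 = 216.510
AUC_0→∞ (intranasal spray) = 398.16 + 216.510 = 614.67 µg/mL·h
F = (AUC_ev/D_ev)/(AUC_iv/D_iv) = (614.67/20)/(356/10) = 30.7335/35.6 = 0.8633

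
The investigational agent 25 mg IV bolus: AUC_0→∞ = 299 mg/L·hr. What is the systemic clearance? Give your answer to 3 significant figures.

CL = Dose_iv / AUC_0→∞
   = 25 / 299 = 0.083612 L/hr

CL = 0.0836 L/hr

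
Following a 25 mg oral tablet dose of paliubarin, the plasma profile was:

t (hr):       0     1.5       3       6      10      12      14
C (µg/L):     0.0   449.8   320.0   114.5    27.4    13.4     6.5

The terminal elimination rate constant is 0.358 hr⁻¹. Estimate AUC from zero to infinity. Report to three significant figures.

AUC = 1930 µg/L·hr

Trapezoidal AUC_0→14:
  [0→1.5]: (0.0+449.8)/2 × 1.5 = 337.35
  [1.5→3]: (449.8+320.0)/2 × 1.5 = 577.35
  [3→6]: (320.0+114.5)/2 × 3 = 651.75
  [6→10]: (114.5+27.4)/2 × 4 = 283.8
  [10→12]: (27.4+13.4)/2 × 2 = 40.8
  [12→14]: (13.4+6.5)/2 × 2 = 19.9
  Sum = 1910.95 µg/L·hr
Extrapolated tail: C_last / k_e = 6.5 / 0.358 = 18.156
AUC_0→∞ = 1910.95 + 18.156 = 1929.106 µg/L·hr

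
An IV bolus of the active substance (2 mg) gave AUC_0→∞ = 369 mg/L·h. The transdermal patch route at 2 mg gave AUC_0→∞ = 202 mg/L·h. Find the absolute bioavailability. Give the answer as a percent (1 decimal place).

F = 54.7%

F = (AUC_ev / D_ev) / (AUC_iv / D_iv)
  = (202/2) / (369/2)
  = 101 / 184.5 = 0.5474
  = 54.74%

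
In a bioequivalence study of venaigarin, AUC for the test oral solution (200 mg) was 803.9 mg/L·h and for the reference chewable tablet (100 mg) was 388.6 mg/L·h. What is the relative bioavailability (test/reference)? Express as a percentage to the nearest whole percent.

F_rel = (AUC_test/D_test) / (AUC_ref/D_ref)
      = (803.9/200) / (388.6/100)
      = 4.0195 / 3.886 = 1.0344 = 103.44%

F_rel = 103%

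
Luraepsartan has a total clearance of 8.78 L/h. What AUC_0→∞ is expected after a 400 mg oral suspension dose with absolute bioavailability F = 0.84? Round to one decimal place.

AUC_0→∞ = F × Dose / CL
        = 0.84 × 400 / 8.78 = 38.2688 mg/L·h

AUC = 38.3 mg/L·h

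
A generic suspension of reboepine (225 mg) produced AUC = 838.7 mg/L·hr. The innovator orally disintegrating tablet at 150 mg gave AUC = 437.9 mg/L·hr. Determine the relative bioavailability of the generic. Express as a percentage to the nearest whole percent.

F_rel = (AUC_test/D_test) / (AUC_ref/D_ref)
      = (838.7/225) / (437.9/150)
      = 3.72756 / 2.91933 = 1.2769 = 127.69%

F_rel = 128%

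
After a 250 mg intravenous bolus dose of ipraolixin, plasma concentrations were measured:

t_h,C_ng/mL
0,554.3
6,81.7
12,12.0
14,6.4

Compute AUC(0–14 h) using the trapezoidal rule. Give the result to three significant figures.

Trapezoidal AUC_0→14:
  [0→6]: (554.3+81.7)/2 × 6 = 1908.0
  [6→12]: (81.7+12.0)/2 × 6 = 281.1
  [12→14]: (12.0+6.4)/2 × 2 = 18.4
  Sum = 2207.5 ng/mL·h

AUC = 2210 ng/mL·h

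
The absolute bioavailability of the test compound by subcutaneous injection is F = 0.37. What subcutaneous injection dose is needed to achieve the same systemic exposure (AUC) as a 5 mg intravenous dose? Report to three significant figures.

D_subcutaneous = 13.5 mg

For equal systemic exposure: F × D_ev = D_iv
D_ev = D_iv / F = 5 / 0.37 = 13.5135 mg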